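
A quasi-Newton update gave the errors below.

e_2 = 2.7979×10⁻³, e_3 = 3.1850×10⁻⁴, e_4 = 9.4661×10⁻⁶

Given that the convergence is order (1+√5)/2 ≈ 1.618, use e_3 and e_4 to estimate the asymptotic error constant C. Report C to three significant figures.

C ≈ e_4 / e_3^1.618
  = 9.4661×10⁻⁶ / (3.1850×10⁻⁴)^1.618
  = 9.4661×10⁻⁶ / 2.19802e-06 ≈ 4.3067

4.31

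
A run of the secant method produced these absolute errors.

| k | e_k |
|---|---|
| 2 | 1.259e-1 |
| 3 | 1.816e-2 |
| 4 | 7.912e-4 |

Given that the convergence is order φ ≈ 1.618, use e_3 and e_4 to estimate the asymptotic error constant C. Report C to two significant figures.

0.52

C ≈ e_4 / e_3^1.618
  = 7.912e-4 / (1.816e-2)^1.618
  = 7.912e-4 / 0.00152493 ≈ 0.51884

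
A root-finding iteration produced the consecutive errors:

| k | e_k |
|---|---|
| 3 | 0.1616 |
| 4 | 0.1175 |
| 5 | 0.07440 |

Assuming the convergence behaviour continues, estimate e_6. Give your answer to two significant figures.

First estimate the order: p ≈ ln(e_5/e_4) / ln(e_4/e_3) = ln(0.07440/0.1175)/ln(0.1175/0.1616) = ln(0.633191)/ln(0.727104) ≈ 1.4340.
Then e_6 ≈ e_5·(e_5/e_4)^p = 0.07440·(0.633191)^1.4340 = 0.07440·0.519279 ≈ 0.03863.

3.9e-2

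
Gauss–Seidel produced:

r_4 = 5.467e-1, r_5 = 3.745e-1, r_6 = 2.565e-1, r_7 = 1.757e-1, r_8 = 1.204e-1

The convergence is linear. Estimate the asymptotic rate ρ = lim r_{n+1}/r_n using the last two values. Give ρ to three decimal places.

0.685

ρ ≈ r_8/r_7 = 1.204e-1/1.757e-1 = 0.68526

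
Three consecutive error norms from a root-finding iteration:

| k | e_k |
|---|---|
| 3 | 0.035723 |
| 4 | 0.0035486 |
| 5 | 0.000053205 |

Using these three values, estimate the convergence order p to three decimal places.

1.819

p ≈ ln(e_5/e_4) / ln(e_4/e_3)
  = ln(0.000053205/0.0035486) / ln(0.0035486/0.035723)
  = ln(0.0149932) / ln(0.0993366)
  = -4.200159 / -2.309241 ≈ 1.818848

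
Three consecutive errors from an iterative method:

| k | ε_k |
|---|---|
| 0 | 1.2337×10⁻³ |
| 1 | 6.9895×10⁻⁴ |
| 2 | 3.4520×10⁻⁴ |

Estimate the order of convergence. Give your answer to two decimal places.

1.24

p ≈ ln(ε_2/ε_1) / ln(ε_1/ε_0)
  = ln(3.4520×10⁻⁴/6.9895×10⁻⁴) / ln(6.9895×10⁻⁴/1.2337×10⁻³)
  = ln(0.493884) / ln(0.566548)
  = -0.70545 / -0.56819 ≈ 1.24157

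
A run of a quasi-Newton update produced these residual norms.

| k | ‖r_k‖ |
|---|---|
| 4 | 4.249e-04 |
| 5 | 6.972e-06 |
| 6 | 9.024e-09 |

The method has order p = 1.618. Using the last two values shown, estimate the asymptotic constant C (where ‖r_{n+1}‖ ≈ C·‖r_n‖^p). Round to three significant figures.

1.99

C ≈ ‖r_6‖ / ‖r_5‖^1.618
  = 9.024e-09 / (6.972e-06)^1.618
  = 9.024e-09 / 4.53474e-09 ≈ 1.99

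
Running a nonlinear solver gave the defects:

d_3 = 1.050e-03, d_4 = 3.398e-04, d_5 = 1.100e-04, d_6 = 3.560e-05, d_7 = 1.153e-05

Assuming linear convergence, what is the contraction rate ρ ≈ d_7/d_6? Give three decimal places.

0.324

ρ ≈ d_7/d_6 = 1.153e-05/3.560e-05 = 0.32388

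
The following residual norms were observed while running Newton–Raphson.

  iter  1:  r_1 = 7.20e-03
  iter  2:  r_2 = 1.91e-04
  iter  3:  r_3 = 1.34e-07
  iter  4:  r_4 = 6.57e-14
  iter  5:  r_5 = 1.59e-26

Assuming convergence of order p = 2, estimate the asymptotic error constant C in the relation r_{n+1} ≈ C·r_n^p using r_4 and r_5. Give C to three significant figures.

3.68

C ≈ r_5 / r_4^2
  = 1.59e-26 / (6.57e-14)^2
  = 1.59e-26 / 4.31649e-27 ≈ 3.6835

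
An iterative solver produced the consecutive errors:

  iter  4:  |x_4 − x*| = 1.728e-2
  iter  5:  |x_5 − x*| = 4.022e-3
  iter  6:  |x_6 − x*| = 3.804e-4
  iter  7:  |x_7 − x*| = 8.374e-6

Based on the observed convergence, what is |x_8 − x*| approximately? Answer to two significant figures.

1.7e-8

First estimate the order: p ≈ ln(|x_7 − x*|/|x_6 − x*|) / ln(|x_6 − x*|/|x_5 − x*|) = ln(8.374e-6/3.804e-4)/ln(3.804e-4/4.022e-3) = ln(0.0220137)/ln(0.0945798) ≈ 1.6181.
Then |x_8 − x*| ≈ |x_7 − x*|·(|x_7 − x*|/|x_6 − x*|)^p = 8.374e-6·(0.0220137)^1.6181 = 8.374e-6·0.00208119 ≈ 1.743e-08.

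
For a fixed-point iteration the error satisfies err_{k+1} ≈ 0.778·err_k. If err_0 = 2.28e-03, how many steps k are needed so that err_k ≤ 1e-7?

40

After k steps, err_k ≈ 2.28e-03·0.778^k.
Need 0.778^k ≤ 1e-7/2.28e-03 = 4.38596e-05.
k ≥ ln(4.38596e-05)/ln(0.778) = -10.0345/-0.25103 = 39.973.
Smallest integer k = 40.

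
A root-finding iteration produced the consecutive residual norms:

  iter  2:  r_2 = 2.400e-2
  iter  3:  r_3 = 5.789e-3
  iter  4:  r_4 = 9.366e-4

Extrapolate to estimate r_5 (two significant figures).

First estimate the order: p ≈ ln(r_4/r_3) / ln(r_3/r_2) = ln(9.366e-4/5.789e-3)/ln(5.789e-3/2.400e-2) = ln(0.16179)/ln(0.241208) ≈ 1.2808.
Then r_5 ≈ r_4·(r_4/r_3)^p = 9.366e-4·(0.16179)^1.2808 = 9.366e-4·0.097012 ≈ 9.086e-05.

9.1e-5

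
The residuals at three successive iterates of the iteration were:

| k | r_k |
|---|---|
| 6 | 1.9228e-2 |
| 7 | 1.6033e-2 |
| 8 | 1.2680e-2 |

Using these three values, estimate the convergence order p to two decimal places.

p ≈ ln(r_8/r_7) / ln(r_7/r_6)
  = ln(1.2680e-2/1.6033e-2) / ln(1.6033e-2/1.9228e-2)
  = ln(0.790869) / ln(0.833836)
  = -0.23462 / -0.18172 ≈ 1.29111

1.29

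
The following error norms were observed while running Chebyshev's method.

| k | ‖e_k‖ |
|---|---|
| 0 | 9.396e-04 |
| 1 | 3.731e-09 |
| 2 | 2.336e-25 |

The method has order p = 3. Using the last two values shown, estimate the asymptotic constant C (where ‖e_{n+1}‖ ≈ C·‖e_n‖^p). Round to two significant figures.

C ≈ ‖e_2‖ / ‖e_1‖^3
  = 2.336e-25 / (3.731e-09)^3
  = 2.336e-25 / 5.19369e-26 ≈ 4.4978

4.5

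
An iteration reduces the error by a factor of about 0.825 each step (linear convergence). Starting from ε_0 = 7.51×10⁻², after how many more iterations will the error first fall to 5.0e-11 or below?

110

After k steps, ε_k ≈ 7.51×10⁻²·0.825^k.
Need 0.825^k ≤ 5.0e-11/7.51×10⁻² = 6.65779e-10.
k ≥ ln(6.65779e-10)/ln(0.825) = -21.1301/-0.19237 = 109.841.
Smallest integer k = 110.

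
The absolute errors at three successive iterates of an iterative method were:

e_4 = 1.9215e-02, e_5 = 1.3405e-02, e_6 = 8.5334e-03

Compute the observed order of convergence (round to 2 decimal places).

p ≈ ln(e_6/e_5) / ln(e_5/e_4)
  = ln(8.5334e-03/1.3405e-02) / ln(1.3405e-02/1.9215e-02)
  = ln(0.636583) / ln(0.697632)
  = -0.45164 / -0.36006 ≈ 1.25435

1.25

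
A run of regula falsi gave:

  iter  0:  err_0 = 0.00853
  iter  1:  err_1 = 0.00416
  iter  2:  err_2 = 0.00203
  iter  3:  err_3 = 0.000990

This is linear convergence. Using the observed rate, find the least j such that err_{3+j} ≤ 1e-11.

Rate ρ ≈ err_3/err_2 = 0.000990/0.00203 = 0.4877.
After j more steps, err_{3+j} ≈ 0.000990·ρ^j; need ρ^j ≤ 1e-11/0.000990 = 1.0101e-08.
j ≥ ln(1.0101e-08)/ln(0.4877) = -18.4106/-0.71805 = 25.640.
So 26 more iterations are needed.

26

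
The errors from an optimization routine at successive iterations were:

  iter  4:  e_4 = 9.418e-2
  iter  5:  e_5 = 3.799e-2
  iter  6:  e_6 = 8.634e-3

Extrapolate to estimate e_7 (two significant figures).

7.7e-4

First estimate the order: p ≈ ln(e_6/e_5) / ln(e_5/e_4) = ln(8.634e-3/3.799e-2)/ln(3.799e-2/9.418e-2) = ln(0.22727)/ln(0.403377) ≈ 1.6319.
Then e_7 ≈ e_6·(e_6/e_5)^p = 8.634e-3·(0.22727)^1.6319 = 8.634e-3·0.089113 ≈ 0.0007694.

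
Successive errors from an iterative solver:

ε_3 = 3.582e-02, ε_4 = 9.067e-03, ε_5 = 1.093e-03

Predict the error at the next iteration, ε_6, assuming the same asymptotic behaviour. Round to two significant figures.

First estimate the order: p ≈ ln(ε_5/ε_4) / ln(ε_4/ε_3) = ln(1.093e-03/9.067e-03)/ln(9.067e-03/3.582e-02) = ln(0.120547)/ln(0.253127) ≈ 1.5400.
Then ε_6 ≈ ε_5·(ε_5/ε_4)^p = 1.093e-03·(0.120547)^1.5400 = 1.093e-03·0.0384575 ≈ 4.203e-05.

4.2e-5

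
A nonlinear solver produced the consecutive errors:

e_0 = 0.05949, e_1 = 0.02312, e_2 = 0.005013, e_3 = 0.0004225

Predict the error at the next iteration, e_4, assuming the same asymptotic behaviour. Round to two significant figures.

First estimate the order: p ≈ ln(e_3/e_2) / ln(e_2/e_1) = ln(0.0004225/0.005013)/ln(0.005013/0.02312) = ln(0.0842809)/ln(0.216825) ≈ 1.6181.
Then e_4 ≈ e_3·(e_3/e_2)^p = 0.0004225·(0.0842809)^1.6181 = 0.0004225·0.0182693 ≈ 7.719e-06.

7.7e-6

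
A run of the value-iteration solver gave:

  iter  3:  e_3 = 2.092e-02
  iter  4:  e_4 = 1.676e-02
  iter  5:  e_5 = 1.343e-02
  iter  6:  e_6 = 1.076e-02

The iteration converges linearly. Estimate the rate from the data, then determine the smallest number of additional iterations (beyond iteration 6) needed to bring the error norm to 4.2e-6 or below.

36

Rate ρ ≈ e_6/e_5 = 1.076e-02/1.343e-02 = 0.8012.
After j more steps, e_{6+j} ≈ 1.076e-02·ρ^j; need ρ^j ≤ 4.2e-6/1.076e-02 = 0.000390335.
j ≥ ln(0.000390335)/ln(0.8012) = -7.8485/-0.22164 = 35.411.
So 36 more iterations are needed.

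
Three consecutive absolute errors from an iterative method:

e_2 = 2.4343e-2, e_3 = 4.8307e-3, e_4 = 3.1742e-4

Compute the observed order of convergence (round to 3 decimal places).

1.683

p ≈ ln(e_4/e_3) / ln(e_3/e_2)
  = ln(3.1742e-4/4.8307e-3) / ln(4.8307e-3/2.4343e-2)
  = ln(0.0657089) / ln(0.198443)
  = -2.722521 / -1.617253 ≈ 1.683423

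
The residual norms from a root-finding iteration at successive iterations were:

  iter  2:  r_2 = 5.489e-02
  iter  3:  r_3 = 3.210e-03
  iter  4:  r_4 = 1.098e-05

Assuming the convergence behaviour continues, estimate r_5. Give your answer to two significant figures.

First estimate the order: p ≈ ln(r_4/r_3) / ln(r_3/r_2) = ln(1.098e-05/3.210e-03)/ln(3.210e-03/5.489e-02) = ln(0.00342056)/ln(0.0584806) ≈ 1.9999.
Then r_5 ≈ r_4·(r_4/r_3)^p = 1.098e-05·(0.00342056)^1.9999 = 1.098e-05·1.17069e-05 ≈ 1.285e-10.

1.3e-10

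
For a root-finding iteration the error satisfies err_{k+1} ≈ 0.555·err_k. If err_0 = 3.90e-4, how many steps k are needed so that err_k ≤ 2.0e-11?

29

After k steps, err_k ≈ 3.90e-4·0.555^k.
Need 0.555^k ≤ 2.0e-11/3.90e-4 = 5.12821e-08.
k ≥ ln(5.12821e-08)/ln(0.555) = -16.7859/-0.58879 = 28.509.
Smallest integer k = 29.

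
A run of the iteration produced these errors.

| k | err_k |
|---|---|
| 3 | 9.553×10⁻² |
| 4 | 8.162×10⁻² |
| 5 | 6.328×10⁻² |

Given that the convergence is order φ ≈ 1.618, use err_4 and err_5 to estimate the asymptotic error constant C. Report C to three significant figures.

C ≈ err_5 / err_4^1.618
  = 6.328×10⁻² / (8.162×10⁻²)^1.618
  = 6.328×10⁻² / 0.0173495 ≈ 3.6474

3.65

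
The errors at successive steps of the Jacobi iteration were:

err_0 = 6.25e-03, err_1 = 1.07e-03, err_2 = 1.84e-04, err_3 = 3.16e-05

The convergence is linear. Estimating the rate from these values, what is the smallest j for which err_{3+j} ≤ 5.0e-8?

4

Rate ρ ≈ err_3/err_2 = 3.16e-05/1.84e-04 = 0.1717.
After j more steps, err_{3+j} ≈ 3.16e-05·ρ^j; need ρ^j ≤ 5.0e-8/3.16e-05 = 0.00158228.
j ≥ ln(0.00158228)/ln(0.1717) = -6.4489/-1.76201 = 3.660.
So 4 more iterations are needed.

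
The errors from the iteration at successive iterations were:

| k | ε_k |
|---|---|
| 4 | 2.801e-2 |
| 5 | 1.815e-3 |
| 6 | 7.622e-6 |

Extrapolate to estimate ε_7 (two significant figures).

1.3e-10

First estimate the order: p ≈ ln(ε_6/ε_5) / ln(ε_5/ε_4) = ln(7.622e-6/1.815e-3)/ln(1.815e-3/2.801e-2) = ln(0.00419945)/ln(0.0647983) ≈ 1.9999.
Then ε_7 ≈ ε_6·(ε_6/ε_5)^p = 7.622e-6·(0.00419945)^1.9999 = 7.622e-6·1.7645e-05 ≈ 1.345e-10.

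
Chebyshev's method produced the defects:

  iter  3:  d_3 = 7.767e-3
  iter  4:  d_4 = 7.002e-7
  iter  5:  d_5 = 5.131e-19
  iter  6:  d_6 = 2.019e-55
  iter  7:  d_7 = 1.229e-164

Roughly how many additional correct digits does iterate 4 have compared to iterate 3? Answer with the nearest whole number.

Digits gained ≈ log₁₀(d_3/d_4) = log₁₀(7.767e-3/7.002e-7) = log₁₀(11092.5) ≈ 4.045.

4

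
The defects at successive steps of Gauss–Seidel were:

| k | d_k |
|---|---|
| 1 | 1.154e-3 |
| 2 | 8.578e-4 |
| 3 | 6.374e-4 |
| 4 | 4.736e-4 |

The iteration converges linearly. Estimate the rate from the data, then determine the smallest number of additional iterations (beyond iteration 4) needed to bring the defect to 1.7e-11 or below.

Rate ρ ≈ d_4/d_3 = 4.736e-4/6.374e-4 = 0.7430.
After j more steps, d_{4+j} ≈ 4.736e-4·ρ^j; need ρ^j ≤ 1.7e-11/4.736e-4 = 3.58953e-08.
j ≥ ln(3.58953e-08)/ln(0.7430) = -17.1427/-0.29706 = 57.708.
So 58 more iterations are needed.

58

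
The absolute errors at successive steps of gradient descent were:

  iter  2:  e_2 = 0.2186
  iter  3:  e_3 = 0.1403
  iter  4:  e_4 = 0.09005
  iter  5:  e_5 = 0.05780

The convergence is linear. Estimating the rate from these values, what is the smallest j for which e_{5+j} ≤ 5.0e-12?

Rate ρ ≈ e_5/e_4 = 0.05780/0.09005 = 0.6419.
After j more steps, e_{5+j} ≈ 0.05780·ρ^j; need ρ^j ≤ 5.0e-12/0.05780 = 8.65052e-11.
j ≥ ln(8.65052e-11)/ln(0.6419) = -23.1708/-0.44332 = 52.267.
So 53 more iterations are needed.

53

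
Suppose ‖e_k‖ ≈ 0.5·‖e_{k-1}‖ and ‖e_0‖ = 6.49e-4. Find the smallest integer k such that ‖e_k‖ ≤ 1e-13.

33

After k steps, ‖e_k‖ ≈ 6.49e-4·0.5^k.
Need 0.5^k ≤ 1e-13/6.49e-4 = 1.54083e-10.
k ≥ ln(1.54083e-10)/ln(0.5) = -22.5935/-0.69315 = 32.595.
Smallest integer k = 33.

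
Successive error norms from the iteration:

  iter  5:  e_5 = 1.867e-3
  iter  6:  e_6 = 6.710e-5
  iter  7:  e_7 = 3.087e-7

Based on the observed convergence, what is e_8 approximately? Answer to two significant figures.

First estimate the order: p ≈ ln(e_7/e_6) / ln(e_6/e_5) = ln(3.087e-7/6.710e-5)/ln(6.710e-5/1.867e-3) = ln(0.0046006)/ln(0.03594) ≈ 1.6181.
Then e_8 ≈ e_7·(e_7/e_6)^p = 3.087e-7·(0.0046006)^1.6181 = 3.087e-7·0.000165272 ≈ 5.102e-11.

5.1e-11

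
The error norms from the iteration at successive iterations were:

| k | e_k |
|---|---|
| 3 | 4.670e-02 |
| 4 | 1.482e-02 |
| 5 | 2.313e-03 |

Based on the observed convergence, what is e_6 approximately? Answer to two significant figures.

First estimate the order: p ≈ ln(e_5/e_4) / ln(e_4/e_3) = ln(2.313e-03/1.482e-02)/ln(1.482e-02/4.670e-02) = ln(0.156073)/ln(0.317345) ≈ 1.6183.
Then e_6 ≈ e_5·(e_5/e_4)^p = 2.313e-03·(0.156073)^1.6183 = 2.313e-03·0.0494951 ≈ 0.0001145.

1.1e-4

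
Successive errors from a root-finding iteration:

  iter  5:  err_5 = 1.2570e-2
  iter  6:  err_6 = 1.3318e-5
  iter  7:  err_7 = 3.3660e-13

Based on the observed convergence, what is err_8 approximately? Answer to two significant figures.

1.3e-32

First estimate the order: p ≈ ln(err_7/err_6) / ln(err_6/err_5) = ln(3.3660e-13/1.3318e-5)/ln(1.3318e-5/1.2570e-2) = ln(2.52741e-08)/ln(0.00105951) ≈ 2.5538.
Then err_8 ≈ err_7·(err_7/err_6)^p = 3.3660e-13·(2.52741e-08)^2.5538 = 3.3660e-13·3.96235e-20 ≈ 1.334e-32.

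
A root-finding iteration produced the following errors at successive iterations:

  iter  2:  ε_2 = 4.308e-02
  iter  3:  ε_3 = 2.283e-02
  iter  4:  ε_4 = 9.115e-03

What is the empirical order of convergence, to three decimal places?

p ≈ ln(ε_4/ε_3) / ln(ε_3/ε_2)
  = ln(9.115e-03/2.283e-02) / ln(2.283e-02/4.308e-02)
  = ln(0.399255) / ln(0.529944)
  = -0.918155 / -0.634984 ≈ 1.445950

1.446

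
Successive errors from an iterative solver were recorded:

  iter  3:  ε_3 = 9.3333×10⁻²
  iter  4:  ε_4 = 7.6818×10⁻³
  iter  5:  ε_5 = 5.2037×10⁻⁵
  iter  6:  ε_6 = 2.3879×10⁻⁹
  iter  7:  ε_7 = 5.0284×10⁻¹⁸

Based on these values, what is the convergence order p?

Consecutive ratios: ε_7/ε_6 = 5.0284×10⁻¹⁸/2.3879×10⁻⁹ = 2.10578e-09, ε_6/ε_5 = 2.3879×10⁻⁹/5.2037×10⁻⁵ = 4.58885e-05.
p ≈ ln(2.10578e-09)/ln(4.58885e-05) = -19.9786/-9.9893 ≈ 2.00.
So the convergence is quadratic (order 2).

2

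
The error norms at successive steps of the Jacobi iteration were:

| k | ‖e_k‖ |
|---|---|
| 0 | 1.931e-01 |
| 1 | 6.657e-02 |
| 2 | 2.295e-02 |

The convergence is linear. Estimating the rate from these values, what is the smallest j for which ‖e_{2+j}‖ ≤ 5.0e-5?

6

Rate ρ ≈ ‖e_2‖/‖e_1‖ = 2.295e-02/6.657e-02 = 0.3447.
After j more steps, ‖e_{2+j}‖ ≈ 2.295e-02·ρ^j; need ρ^j ≤ 5.0e-5/2.295e-02 = 0.00217865.
j ≥ ln(0.00217865)/ln(0.3447) = -6.1290/-1.06508 = 5.754.
So 6 more iterations are needed.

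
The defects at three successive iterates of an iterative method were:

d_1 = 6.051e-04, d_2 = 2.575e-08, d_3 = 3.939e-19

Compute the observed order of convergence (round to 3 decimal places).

p ≈ ln(d_3/d_2) / ln(d_2/d_1)
  = ln(3.939e-19/2.575e-08) / ln(2.575e-08/6.051e-04)
  = ln(1.52971e-11) / ln(4.25549e-05)
  = -24.903358 / -10.064716 ≈ 2.474323

2.474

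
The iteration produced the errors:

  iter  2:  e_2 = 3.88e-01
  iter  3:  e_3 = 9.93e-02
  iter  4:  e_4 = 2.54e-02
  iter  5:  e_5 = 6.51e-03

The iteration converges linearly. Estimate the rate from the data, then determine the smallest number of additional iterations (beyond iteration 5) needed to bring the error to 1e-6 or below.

7

Rate ρ ≈ e_5/e_4 = 6.51e-03/2.54e-02 = 0.2563.
After j more steps, e_{5+j} ≈ 6.51e-03·ρ^j; need ρ^j ≤ 1e-6/6.51e-03 = 0.00015361.
j ≥ ln(0.00015361)/ln(0.2563) = -8.7811/-1.36141 = 6.450.
So 7 more iterations are needed.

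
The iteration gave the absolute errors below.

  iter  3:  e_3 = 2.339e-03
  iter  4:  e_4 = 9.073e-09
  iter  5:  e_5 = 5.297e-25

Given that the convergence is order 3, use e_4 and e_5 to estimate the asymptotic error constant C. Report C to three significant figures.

0.709

C ≈ e_5 / e_4^3
  = 5.297e-25 / (9.073e-09)^3
  = 5.297e-25 / 7.46883e-25 ≈ 0.70921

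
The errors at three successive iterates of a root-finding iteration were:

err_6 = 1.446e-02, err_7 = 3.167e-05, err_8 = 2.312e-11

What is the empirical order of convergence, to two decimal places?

p ≈ ln(err_8/err_7) / ln(err_7/err_6)
  = ln(2.312e-11/3.167e-05) / ln(3.167e-05/1.446e-02)
  = ln(7.30028e-07) / ln(0.00219018)
  = -14.13018 / -6.12377 ≈ 2.30743

2.31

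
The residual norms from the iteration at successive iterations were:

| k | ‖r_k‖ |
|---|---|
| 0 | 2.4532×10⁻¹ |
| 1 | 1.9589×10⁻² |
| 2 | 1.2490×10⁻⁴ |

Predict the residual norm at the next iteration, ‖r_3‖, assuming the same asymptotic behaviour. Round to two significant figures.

5.1e-9

First estimate the order: p ≈ ln(‖r_2‖/‖r_1‖) / ln(‖r_1‖/‖r_0‖) = ln(1.2490×10⁻⁴/1.9589×10⁻²)/ln(1.9589×10⁻²/2.4532×10⁻¹) = ln(0.00637603)/ln(0.0798508) ≈ 2.0000.
Then ‖r_3‖ ≈ ‖r_2‖·(‖r_2‖/‖r_1‖)^p = 1.2490×10⁻⁴·(0.00637603)^2.0000 = 1.2490×10⁻⁴·4.06538e-05 ≈ 5.078e-09.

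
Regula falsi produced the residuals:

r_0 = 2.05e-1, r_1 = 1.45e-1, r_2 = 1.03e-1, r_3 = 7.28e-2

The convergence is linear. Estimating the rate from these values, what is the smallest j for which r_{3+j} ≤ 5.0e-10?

55

Rate ρ ≈ r_3/r_2 = 7.28e-2/1.03e-1 = 0.7068.
After j more steps, r_{3+j} ≈ 7.28e-2·ρ^j; need ρ^j ≤ 5.0e-10/7.28e-2 = 6.86813e-09.
j ≥ ln(6.86813e-09)/ln(0.7068) = -18.7964/-0.34701 = 54.167.
So 55 more iterations are needed.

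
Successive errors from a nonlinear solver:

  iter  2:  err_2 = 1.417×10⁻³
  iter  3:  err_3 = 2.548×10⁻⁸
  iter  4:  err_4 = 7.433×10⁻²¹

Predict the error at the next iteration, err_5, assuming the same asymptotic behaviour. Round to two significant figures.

5.7e-54

First estimate the order: p ≈ ln(err_4/err_3) / ln(err_3/err_2) = ln(7.433×10⁻²¹/2.548×10⁻⁸)/ln(2.548×10⁻⁸/1.417×10⁻³) = ln(2.91719e-13)/ln(1.79817e-05) ≈ 2.6416.
Then err_5 ≈ err_4·(err_4/err_3)^p = 7.433×10⁻²¹·(2.91719e-13)^2.6416 = 7.433×10⁻²¹·7.71704e-34 ≈ 5.736e-54.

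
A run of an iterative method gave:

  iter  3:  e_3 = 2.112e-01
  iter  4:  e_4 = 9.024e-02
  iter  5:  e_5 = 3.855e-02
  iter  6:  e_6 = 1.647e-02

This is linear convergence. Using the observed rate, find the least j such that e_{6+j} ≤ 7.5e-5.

7

Rate ρ ≈ e_6/e_5 = 1.647e-02/3.855e-02 = 0.4272.
After j more steps, e_{6+j} ≈ 1.647e-02·ρ^j; need ρ^j ≤ 7.5e-5/1.647e-02 = 0.00455373.
j ≥ ln(0.00455373)/ln(0.4272) = -5.3918/-0.85050 = 6.340.
So 7 more iterations are needed.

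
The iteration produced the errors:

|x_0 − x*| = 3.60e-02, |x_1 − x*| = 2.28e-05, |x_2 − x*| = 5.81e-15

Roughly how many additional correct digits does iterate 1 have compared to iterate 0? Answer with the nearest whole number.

3

Digits gained ≈ log₁₀(|x_0 − x*|/|x_1 − x*|) = log₁₀(3.60e-02/2.28e-05) = log₁₀(1578.95) ≈ 3.198.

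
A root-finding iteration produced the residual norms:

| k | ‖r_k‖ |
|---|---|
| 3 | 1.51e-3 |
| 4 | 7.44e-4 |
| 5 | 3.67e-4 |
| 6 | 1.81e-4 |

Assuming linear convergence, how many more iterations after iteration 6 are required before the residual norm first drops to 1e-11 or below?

Rate ρ ≈ ‖r_6‖/‖r_5‖ = 1.81e-4/3.67e-4 = 0.4932.
After j more steps, ‖r_{6+j}‖ ≈ 1.81e-4·ρ^j; need ρ^j ≤ 1e-11/1.81e-4 = 5.52486e-08.
j ≥ ln(5.52486e-08)/ln(0.4932) = -16.7114/-0.70684 = 23.642.
So 24 more iterations are needed.

24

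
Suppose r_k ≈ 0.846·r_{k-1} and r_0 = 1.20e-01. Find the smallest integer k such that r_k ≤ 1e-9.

112

After k steps, r_k ≈ 1.20e-01·0.846^k.
Need 0.846^k ≤ 1e-9/1.20e-01 = 8.33333e-09.
k ≥ ln(8.33333e-09)/ln(0.846) = -18.6030/-0.16724 = 111.235.
Smallest integer k = 112.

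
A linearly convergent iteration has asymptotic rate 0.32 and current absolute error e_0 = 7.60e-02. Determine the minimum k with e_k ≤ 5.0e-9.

After k steps, e_k ≈ 7.60e-02·0.32^k.
Need 0.32^k ≤ 5.0e-9/7.60e-02 = 6.57895e-08.
k ≥ ln(6.57895e-08)/ln(0.32) = -16.5368/-1.13943 = 14.513.
Smallest integer k = 15.

15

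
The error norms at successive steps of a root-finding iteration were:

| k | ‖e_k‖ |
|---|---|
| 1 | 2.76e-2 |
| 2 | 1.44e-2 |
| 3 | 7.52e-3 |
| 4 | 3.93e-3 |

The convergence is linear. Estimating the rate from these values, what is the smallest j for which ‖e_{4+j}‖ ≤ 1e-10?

27

Rate ρ ≈ ‖e_4‖/‖e_3‖ = 3.93e-3/7.52e-3 = 0.5226.
After j more steps, ‖e_{4+j}‖ ≈ 3.93e-3·ρ^j; need ρ^j ≤ 1e-10/3.93e-3 = 2.54453e-08.
j ≥ ln(2.54453e-08)/ln(0.5226) = -17.4867/-0.64894 = 26.947.
So 27 more iterations are needed.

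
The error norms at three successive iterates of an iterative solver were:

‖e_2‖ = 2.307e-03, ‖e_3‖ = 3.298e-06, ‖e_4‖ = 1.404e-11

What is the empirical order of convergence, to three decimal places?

p ≈ ln(‖e_4‖/‖e_3‖) / ln(‖e_3‖/‖e_2‖)
  = ln(1.404e-11/3.298e-06) / ln(3.298e-06/2.307e-03)
  = ln(4.25713e-06) / ln(0.00142956)
  = -12.366915 / -6.550389 ≈ 1.887967

1.888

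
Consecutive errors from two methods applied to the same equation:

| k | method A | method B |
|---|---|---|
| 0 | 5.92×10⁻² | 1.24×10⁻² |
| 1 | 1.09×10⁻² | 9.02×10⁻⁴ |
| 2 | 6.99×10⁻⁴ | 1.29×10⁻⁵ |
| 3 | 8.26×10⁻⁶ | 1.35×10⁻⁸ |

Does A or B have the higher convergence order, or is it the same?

Method A: p ≈ ln(8.26×10⁻⁶/6.99×10⁻⁴)/ln(6.99×10⁻⁴/1.09×10⁻²) ≈ 1.62.
Method B: p ≈ ln(1.35×10⁻⁸/1.29×10⁻⁵)/ln(1.29×10⁻⁵/9.02×10⁻⁴) ≈ 1.62.
Both orders ≈ 1.6 — effectively the same.

same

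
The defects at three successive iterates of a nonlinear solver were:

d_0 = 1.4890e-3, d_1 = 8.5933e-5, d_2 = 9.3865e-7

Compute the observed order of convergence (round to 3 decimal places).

p ≈ ln(d_2/d_1) / ln(d_1/d_0)
  = ln(9.3865e-7/8.5933e-5) / ln(8.5933e-5/1.4890e-3)
  = ln(0.010923) / ln(0.0577119)
  = -4.516885 / -2.852292 ≈ 1.583598

1.584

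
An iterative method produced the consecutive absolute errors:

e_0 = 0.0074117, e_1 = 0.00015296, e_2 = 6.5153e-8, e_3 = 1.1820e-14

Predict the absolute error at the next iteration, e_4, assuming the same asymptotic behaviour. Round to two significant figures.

3.9e-28

First estimate the order: p ≈ ln(e_3/e_2) / ln(e_2/e_1) = ln(1.1820e-14/6.5153e-8)/ln(6.5153e-8/0.00015296) = ln(1.81419e-07)/ln(0.000425948) ≈ 2.0000.
Then e_4 ≈ e_3·(e_3/e_2)^p = 1.1820e-14·(1.81419e-07)^2.0000 = 1.1820e-14·3.29129e-14 ≈ 3.89e-28.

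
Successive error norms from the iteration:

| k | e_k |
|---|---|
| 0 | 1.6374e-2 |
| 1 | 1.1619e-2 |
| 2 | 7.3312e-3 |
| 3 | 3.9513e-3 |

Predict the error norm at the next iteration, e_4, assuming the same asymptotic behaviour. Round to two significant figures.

First estimate the order: p ≈ ln(e_3/e_2) / ln(e_2/e_1) = ln(3.9513e-3/7.3312e-3)/ln(7.3312e-3/1.1619e-2) = ln(0.53897)/ln(0.630967) ≈ 1.3422.
Then e_4 ≈ e_3·(e_3/e_2)^p = 3.9513e-3·(0.53897)^1.3422 = 3.9513e-3·0.43622 ≈ 0.001724.

1.7e-3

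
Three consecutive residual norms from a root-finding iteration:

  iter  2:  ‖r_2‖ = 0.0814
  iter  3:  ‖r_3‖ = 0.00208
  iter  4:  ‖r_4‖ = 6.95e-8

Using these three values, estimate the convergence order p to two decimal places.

p ≈ ln(‖r_4‖/‖r_3‖) / ln(‖r_3‖/‖r_2‖)
  = ln(6.95e-8/0.00208) / ln(0.00208/0.0814)
  = ln(3.34135e-05) / ln(0.0255528)
  = -10.30655 / -3.66701 ≈ 2.81061

2.81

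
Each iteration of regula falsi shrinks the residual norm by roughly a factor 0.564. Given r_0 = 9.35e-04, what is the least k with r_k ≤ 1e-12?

After k steps, r_k ≈ 9.35e-04·0.564^k.
Need 0.564^k ≤ 1e-12/9.35e-04 = 1.06952e-09.
k ≥ ln(1.06952e-09)/ln(0.564) = -20.6561/-0.57270 = 36.068.
Smallest integer k = 37.

37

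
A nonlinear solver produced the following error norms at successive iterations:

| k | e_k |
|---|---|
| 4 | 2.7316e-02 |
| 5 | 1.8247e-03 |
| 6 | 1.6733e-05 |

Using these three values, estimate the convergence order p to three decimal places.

1.734

p ≈ ln(e_6/e_5) / ln(e_5/e_4)
  = ln(1.6733e-05/1.8247e-03) / ln(1.8247e-03/2.7316e-02)
  = ln(0.00917027) / ln(0.0667997)
  = -4.691789 / -2.706057 ≈ 1.733810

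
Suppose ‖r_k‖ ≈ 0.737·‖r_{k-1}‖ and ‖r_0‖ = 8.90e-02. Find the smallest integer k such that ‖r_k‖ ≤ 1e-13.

91

After k steps, ‖r_k‖ ≈ 8.90e-02·0.737^k.
Need 0.737^k ≤ 1e-13/8.90e-02 = 1.1236e-12.
k ≥ ln(1.1236e-12)/ln(0.737) = -27.5145/-0.30517 = 90.161.
Smallest integer k = 91.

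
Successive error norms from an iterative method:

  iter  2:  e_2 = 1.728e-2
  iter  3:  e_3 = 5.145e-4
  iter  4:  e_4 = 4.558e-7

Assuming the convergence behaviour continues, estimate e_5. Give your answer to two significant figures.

First estimate the order: p ≈ ln(e_4/e_3) / ln(e_3/e_2) = ln(4.558e-7/5.145e-4)/ln(5.145e-4/1.728e-2) = ln(0.000885909)/ln(0.0297743) ≈ 2.0002.
Then e_5 ≈ e_4·(e_4/e_3)^p = 4.558e-7·(0.000885909)^2.0002 = 4.558e-7·7.83732e-07 ≈ 3.572e-13.

3.6e-13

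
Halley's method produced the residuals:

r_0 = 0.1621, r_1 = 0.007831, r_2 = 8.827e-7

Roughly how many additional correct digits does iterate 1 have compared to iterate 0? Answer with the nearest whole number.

1

Digits gained ≈ log₁₀(r_0/r_1) = log₁₀(0.1621/0.007831) = log₁₀(20.6998) ≈ 1.316.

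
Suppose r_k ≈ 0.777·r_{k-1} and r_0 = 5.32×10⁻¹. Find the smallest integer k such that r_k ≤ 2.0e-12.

After k steps, r_k ≈ 5.32×10⁻¹·0.777^k.
Need 0.777^k ≤ 2.0e-12/5.32×10⁻¹ = 3.7594e-12.
k ≥ ln(3.7594e-12)/ln(0.777) = -26.3068/-0.25231 = 104.264.
Smallest integer k = 105.

105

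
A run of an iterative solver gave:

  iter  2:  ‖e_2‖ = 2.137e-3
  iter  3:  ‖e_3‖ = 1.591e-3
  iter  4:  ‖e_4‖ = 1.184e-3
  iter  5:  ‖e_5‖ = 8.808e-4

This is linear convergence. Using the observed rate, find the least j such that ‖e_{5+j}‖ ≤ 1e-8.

Rate ρ ≈ ‖e_5‖/‖e_4‖ = 8.808e-4/1.184e-3 = 0.7439.
After j more steps, ‖e_{5+j}‖ ≈ 8.808e-4·ρ^j; need ρ^j ≤ 1e-8/8.808e-4 = 1.13533e-05.
j ≥ ln(1.13533e-05)/ln(0.7439) = -11.3860/-0.29585 = 38.486.
So 39 more iterations are needed.

39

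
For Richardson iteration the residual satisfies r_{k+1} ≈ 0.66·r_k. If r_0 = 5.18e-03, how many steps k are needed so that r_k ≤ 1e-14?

After k steps, r_k ≈ 5.18e-03·0.66^k.
Need 0.66^k ≤ 1e-14/5.18e-03 = 1.9305e-12.
k ≥ ln(1.9305e-12)/ln(0.66) = -26.9732/-0.41552 = 64.914.
Smallest integer k = 65.

65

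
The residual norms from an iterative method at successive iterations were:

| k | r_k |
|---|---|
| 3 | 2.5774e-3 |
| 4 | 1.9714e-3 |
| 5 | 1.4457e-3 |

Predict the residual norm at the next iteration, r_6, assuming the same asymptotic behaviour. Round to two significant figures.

1.0e-3

First estimate the order: p ≈ ln(r_5/r_4) / ln(r_4/r_3) = ln(1.4457e-3/1.9714e-3)/ln(1.9714e-3/2.5774e-3) = ln(0.733337)/ln(0.764879) ≈ 1.1571.
Then r_6 ≈ r_5·(r_5/r_4)^p = 1.4457e-3·(0.733337)^1.1571 = 1.4457e-3·0.698462 ≈ 0.00101.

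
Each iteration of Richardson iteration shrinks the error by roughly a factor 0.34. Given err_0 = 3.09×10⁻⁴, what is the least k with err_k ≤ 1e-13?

After k steps, err_k ≈ 3.09×10⁻⁴·0.34^k.
Need 0.34^k ≤ 1e-13/3.09×10⁻⁴ = 3.23625e-10.
k ≥ ln(3.23625e-10)/ln(0.34) = -21.8514/-1.07881 = 20.255.
Smallest integer k = 21.

21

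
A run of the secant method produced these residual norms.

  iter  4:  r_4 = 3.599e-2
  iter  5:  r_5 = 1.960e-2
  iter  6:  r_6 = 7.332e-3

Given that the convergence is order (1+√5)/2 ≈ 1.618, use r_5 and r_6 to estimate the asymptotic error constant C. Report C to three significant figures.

4.25

C ≈ r_6 / r_5^1.618
  = 7.332e-3 / (1.960e-2)^1.618
  = 7.332e-3 / 0.00172532 ≈ 4.2496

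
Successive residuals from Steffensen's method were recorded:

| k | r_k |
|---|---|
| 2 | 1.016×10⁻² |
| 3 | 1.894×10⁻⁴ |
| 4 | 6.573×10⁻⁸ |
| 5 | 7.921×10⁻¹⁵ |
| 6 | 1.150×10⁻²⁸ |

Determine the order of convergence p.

2

Consecutive ratios: r_6/r_5 = 1.150×10⁻²⁸/7.921×10⁻¹⁵ = 1.45184e-14, r_5/r_4 = 7.921×10⁻¹⁵/6.573×10⁻⁸ = 1.20508e-07.
p ≈ ln(1.45184e-14)/ln(1.20508e-07) = -31.8634/-15.9315 ≈ 2.00.
So the convergence is quadratic (order 2).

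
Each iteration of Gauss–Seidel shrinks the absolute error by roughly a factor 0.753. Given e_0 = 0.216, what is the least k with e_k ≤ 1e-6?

After k steps, e_k ≈ 0.216·0.753^k.
Need 0.753^k ≤ 1e-6/0.216 = 4.62963e-06.
k ≥ ln(4.62963e-06)/ln(0.753) = -12.2830/-0.28369 = 43.297.
Smallest integer k = 44.

44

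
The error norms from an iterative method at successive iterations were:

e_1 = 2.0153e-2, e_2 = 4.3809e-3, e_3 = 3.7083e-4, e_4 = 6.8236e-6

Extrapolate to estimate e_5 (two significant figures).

1.1e-8

First estimate the order: p ≈ ln(e_4/e_3) / ln(e_3/e_2) = ln(6.8236e-6/3.7083e-4)/ln(3.7083e-4/4.3809e-3) = ln(0.0184009)/ln(0.084647) ≈ 1.6180.
Then e_5 ≈ e_4·(e_4/e_3)^p = 6.8236e-6·(0.0184009)^1.6180 = 6.8236e-6·0.00155779 ≈ 1.063e-08.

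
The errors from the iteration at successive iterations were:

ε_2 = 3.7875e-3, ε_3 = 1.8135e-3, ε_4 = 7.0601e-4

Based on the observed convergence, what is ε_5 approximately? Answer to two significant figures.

2.1e-4

First estimate the order: p ≈ ln(ε_4/ε_3) / ln(ε_3/ε_2) = ln(7.0601e-4/1.8135e-3)/ln(1.8135e-3/3.7875e-3) = ln(0.389308)/ln(0.478812) ≈ 1.2810.
Then ε_5 ≈ ε_4·(ε_4/ε_3)^p = 7.0601e-4·(0.389308)^1.2810 = 7.0601e-4·0.298652 ≈ 0.0002109.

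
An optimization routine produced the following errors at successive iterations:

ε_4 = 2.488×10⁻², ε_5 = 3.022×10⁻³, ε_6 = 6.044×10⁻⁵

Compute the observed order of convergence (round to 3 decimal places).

p ≈ ln(ε_6/ε_5) / ln(ε_5/ε_4)
  = ln(6.044×10⁻⁵/3.022×10⁻³) / ln(3.022×10⁻³/2.488×10⁻²)
  = ln(0.02) / ln(0.121463)
  = -3.912023 / -2.108146 ≈ 1.855670

1.856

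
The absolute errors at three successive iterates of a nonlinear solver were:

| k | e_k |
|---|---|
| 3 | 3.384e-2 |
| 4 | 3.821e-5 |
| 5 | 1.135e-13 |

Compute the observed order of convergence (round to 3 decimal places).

2.893

p ≈ ln(e_5/e_4) / ln(e_4/e_3)
  = ln(1.135e-13/3.821e-5) / ln(3.821e-5/3.384e-2)
  = ln(2.97043e-09) / ln(0.00112914)
  = -19.634559 / -6.786299 ≈ 2.893265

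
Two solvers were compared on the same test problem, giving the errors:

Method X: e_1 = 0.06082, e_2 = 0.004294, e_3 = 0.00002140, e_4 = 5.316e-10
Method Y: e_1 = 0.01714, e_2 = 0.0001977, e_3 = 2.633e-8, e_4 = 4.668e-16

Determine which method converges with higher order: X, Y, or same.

Method X: p ≈ ln(5.316e-10/0.00002140)/ln(0.00002140/0.004294) ≈ 2.00.
Method Y: p ≈ ln(4.668e-16/2.633e-8)/ln(2.633e-8/0.0001977) ≈ 2.00.
Both orders ≈ 2.0 — effectively the same.

same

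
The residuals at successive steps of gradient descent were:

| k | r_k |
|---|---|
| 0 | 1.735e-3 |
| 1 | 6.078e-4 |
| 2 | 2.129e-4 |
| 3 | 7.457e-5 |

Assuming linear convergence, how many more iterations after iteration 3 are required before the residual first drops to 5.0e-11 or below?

14

Rate ρ ≈ r_3/r_2 = 7.457e-5/2.129e-4 = 0.3503.
After j more steps, r_{3+j} ≈ 7.457e-5·ρ^j; need ρ^j ≤ 5.0e-11/7.457e-5 = 6.70511e-07.
j ≥ ln(6.70511e-07)/ln(0.3503) = -14.2152/-1.04897 = 13.552.
So 14 more iterations are needed.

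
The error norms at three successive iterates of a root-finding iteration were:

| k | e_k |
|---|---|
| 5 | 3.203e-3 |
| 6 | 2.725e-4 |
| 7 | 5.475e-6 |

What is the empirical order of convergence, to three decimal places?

p ≈ ln(e_7/e_6) / ln(e_6/e_5)
  = ln(5.475e-6/2.725e-4) / ln(2.725e-4/3.203e-3)
  = ln(0.0200917) / ln(0.0850765)
  = -3.907448 / -2.464204 ≈ 1.585684

1.586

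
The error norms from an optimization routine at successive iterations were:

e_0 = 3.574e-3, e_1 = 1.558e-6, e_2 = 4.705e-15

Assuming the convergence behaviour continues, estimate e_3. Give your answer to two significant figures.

First estimate the order: p ≈ ln(e_2/e_1) / ln(e_1/e_0) = ln(4.705e-15/1.558e-6)/ln(1.558e-6/3.574e-3) = ln(3.0199e-09)/ln(0.000435926) ≈ 2.5353.
Then e_3 ≈ e_2·(e_2/e_1)^p = 4.705e-15·(3.0199e-09)^2.5353 = 4.705e-15·2.50741e-22 ≈ 1.18e-36.

1.2e-36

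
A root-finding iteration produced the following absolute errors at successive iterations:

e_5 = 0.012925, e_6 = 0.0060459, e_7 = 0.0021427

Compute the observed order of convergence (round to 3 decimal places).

1.365

p ≈ ln(e_7/e_6) / ln(e_6/e_5)
  = ln(0.0021427/0.0060459) / ln(0.0060459/0.012925)
  = ln(0.354405) / ln(0.467768)
  = -1.037315 / -0.759783 ≈ 1.365278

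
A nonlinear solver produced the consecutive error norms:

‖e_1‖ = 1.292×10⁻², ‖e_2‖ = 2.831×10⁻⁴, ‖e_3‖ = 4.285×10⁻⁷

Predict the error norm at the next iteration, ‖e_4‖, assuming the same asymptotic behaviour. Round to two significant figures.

First estimate the order: p ≈ ln(‖e_3‖/‖e_2‖) / ln(‖e_2‖/‖e_1‖) = ln(4.285×10⁻⁷/2.831×10⁻⁴)/ln(2.831×10⁻⁴/1.292×10⁻²) = ln(0.0015136)/ln(0.0219118) ≈ 1.6995.
Then ‖e_4‖ ≈ ‖e_3‖·(‖e_3‖/‖e_2‖)^p = 4.285×10⁻⁷·(0.0015136)^1.6995 = 4.285×10⁻⁷·1.61224e-05 ≈ 6.908e-12.

6.9e-12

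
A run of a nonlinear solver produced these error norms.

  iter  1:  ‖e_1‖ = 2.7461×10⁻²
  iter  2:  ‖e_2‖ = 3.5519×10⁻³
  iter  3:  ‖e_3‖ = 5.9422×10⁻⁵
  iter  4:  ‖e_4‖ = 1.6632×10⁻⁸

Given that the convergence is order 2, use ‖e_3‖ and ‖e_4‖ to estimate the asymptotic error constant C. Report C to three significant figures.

4.71

C ≈ ‖e_4‖ / ‖e_3‖^2
  = 1.6632×10⁻⁸ / (5.9422×10⁻⁵)^2
  = 1.6632×10⁻⁸ / 3.53097e-09 ≈ 4.7103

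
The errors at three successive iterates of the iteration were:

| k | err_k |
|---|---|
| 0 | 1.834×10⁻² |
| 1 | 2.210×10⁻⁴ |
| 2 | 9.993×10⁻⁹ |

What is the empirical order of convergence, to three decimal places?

2.264

p ≈ ln(err_2/err_1) / ln(err_1/err_0)
  = ln(9.993×10⁻⁹/2.210×10⁻⁴) / ln(2.210×10⁻⁴/1.834×10⁻²)
  = ln(4.52172e-05) / ln(0.0120502)
  = -10.004033 / -4.418674 ≈ 2.264035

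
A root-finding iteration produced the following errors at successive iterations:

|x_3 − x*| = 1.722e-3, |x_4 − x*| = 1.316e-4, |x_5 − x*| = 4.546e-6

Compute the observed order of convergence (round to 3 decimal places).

p ≈ ln(|x_5 − x*|/|x_4 − x*|) / ln(|x_4 − x*|/|x_3 − x*|)
  = ln(4.546e-6/1.316e-4) / ln(1.316e-4/1.722e-3)
  = ln(0.0345441) / ln(0.0764228)
  = -3.365519 / -2.571474 ≈ 1.308790

1.309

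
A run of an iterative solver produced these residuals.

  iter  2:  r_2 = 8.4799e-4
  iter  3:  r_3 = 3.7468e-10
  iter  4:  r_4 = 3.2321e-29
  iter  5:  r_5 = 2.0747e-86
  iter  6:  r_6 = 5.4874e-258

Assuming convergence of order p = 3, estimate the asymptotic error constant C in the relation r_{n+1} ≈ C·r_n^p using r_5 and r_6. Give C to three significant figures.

0.614

C ≈ r_6 / r_5^3
  = 5.4874e-258 / (2.0747e-86)^3
  = 5.4874e-258 / 8.9303e-258 ≈ 0.61447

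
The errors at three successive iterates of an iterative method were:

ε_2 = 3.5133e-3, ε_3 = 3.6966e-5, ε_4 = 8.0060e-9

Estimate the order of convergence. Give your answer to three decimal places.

p ≈ ln(ε_4/ε_3) / ln(ε_3/ε_2)
  = ln(8.0060e-9/3.6966e-5) / ln(3.6966e-5/3.5133e-3)
  = ln(0.000216577) / ln(0.0105217)
  = -8.437564 / -4.554315 ≈ 1.852653

1.853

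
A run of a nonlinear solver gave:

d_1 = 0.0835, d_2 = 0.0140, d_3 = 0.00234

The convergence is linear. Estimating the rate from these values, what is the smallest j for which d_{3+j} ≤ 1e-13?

Rate ρ ≈ d_3/d_2 = 0.00234/0.0140 = 0.1671.
After j more steps, d_{3+j} ≈ 0.00234·ρ^j; need ρ^j ≤ 1e-13/0.00234 = 4.2735e-11.
j ≥ ln(4.2735e-11)/ln(0.1671) = -23.8760/-1.78916 = 13.345.
So 14 more iterations are needed.

14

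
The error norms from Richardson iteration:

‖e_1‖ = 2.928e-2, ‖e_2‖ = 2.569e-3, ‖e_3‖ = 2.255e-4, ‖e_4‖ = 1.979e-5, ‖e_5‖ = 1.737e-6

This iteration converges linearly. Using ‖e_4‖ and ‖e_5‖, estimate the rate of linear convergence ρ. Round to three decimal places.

0.088

ρ ≈ ‖e_5‖/‖e_4‖ = 1.737e-6/1.979e-5 = 0.08777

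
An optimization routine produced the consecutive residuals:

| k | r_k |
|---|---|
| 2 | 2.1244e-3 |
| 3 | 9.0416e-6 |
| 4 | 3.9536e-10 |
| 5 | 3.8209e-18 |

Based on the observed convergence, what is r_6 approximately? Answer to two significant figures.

First estimate the order: p ≈ ln(r_5/r_4) / ln(r_4/r_3) = ln(3.8209e-18/3.9536e-10)/ln(3.9536e-10/9.0416e-6) = ln(9.66436e-09)/ln(4.37268e-05) ≈ 1.8386.
Then r_6 ≈ r_5·(r_5/r_4)^p = 3.8209e-18·(9.66436e-09)^1.8386 = 3.8209e-18·1.83628e-15 ≈ 7.016e-33.

7.0e-33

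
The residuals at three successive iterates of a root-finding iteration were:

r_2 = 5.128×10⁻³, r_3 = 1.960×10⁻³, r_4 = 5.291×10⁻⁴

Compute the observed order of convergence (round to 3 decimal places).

1.362

p ≈ ln(r_4/r_3) / ln(r_3/r_2)
  = ln(5.291×10⁻⁴/1.960×10⁻³) / ln(1.960×10⁻³/5.128×10⁻³)
  = ln(0.269949) / ln(0.382215)
  = -1.309522 / -0.961772 ≈ 1.361572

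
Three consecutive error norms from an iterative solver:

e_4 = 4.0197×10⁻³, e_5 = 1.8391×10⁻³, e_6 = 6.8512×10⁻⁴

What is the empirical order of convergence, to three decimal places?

1.263

p ≈ ln(e_6/e_5) / ln(e_5/e_4)
  = ln(6.8512×10⁻⁴/1.8391×10⁻³) / ln(1.8391×10⁻³/4.0197×10⁻³)
  = ln(0.37253) / ln(0.457522)
  = -0.987438 / -0.781930 ≈ 1.262821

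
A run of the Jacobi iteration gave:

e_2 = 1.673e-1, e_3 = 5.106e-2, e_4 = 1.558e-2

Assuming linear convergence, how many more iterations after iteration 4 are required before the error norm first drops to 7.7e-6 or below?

Rate ρ ≈ e_4/e_3 = 1.558e-2/5.106e-2 = 0.3051.
After j more steps, e_{4+j} ≈ 1.558e-2·ρ^j; need ρ^j ≤ 7.7e-6/1.558e-2 = 0.000494223.
j ≥ ln(0.000494223)/ln(0.3051) = -7.6125/-1.18712 = 6.413.
So 7 more iterations are needed.

7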